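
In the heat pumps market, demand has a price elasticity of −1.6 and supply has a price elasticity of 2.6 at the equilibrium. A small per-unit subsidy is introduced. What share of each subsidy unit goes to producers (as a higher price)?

Producer share = 8/21

For a small subsidy around the equilibrium, the benefit split depends on the relative slopes, which at a point are proportional to the elasticities.
Buyer share = εs/(εs + |εd|) = 2.6/(2.6 + 1.6) = 13/21; seller share = |εd|/(εs + |εd|) = 8/21.
So producers capture 8/21 of the subsidy.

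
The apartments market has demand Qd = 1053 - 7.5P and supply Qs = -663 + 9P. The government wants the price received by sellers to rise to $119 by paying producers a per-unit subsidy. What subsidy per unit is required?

At a seller price of 119, quantity supplied is -663 + 9·119 = 408.
Buyers absorb 408 only when they pay Pb with 1053 − 7.5·Pb = 408, i.e. Pb = 86.
s = Ps − Pb = 119 − 86 = 33.

Required subsidy s = $33 per unit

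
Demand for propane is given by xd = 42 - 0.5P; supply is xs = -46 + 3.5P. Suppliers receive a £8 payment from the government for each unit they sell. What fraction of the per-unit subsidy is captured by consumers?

Pre-subsidy: 42 - 0.5P = -46 + 3.5P gives P* = 22, x* = 31.
With the subsidy, sellers receive Ps = Pb + 8 for each unit, where Pb is the price buyers pay.
Supply in terms of Pb becomes xs = -46 + 3.5(Pb + 8) = -18 + 3.5Pb. Setting this equal to demand: 42 - 0.5Pb = -18 + 3.5Pb, so Pb = 15.
Sellers receive Ps = 15 + 8 = 23; x' = 42 − 0.5·15 = 34.5.
Buyers' price falls by P* − Pb = 22 − 15 = 7; sellers' price rises by Ps − P* = 23 − 22 = 1.
So consumers capture 7/8 = 0.875 of each unit of subsidy.

Consumer share = 0.875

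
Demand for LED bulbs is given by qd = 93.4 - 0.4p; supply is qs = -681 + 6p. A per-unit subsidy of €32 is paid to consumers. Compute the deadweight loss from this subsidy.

Pre-subsidy: 93.4 - 0.4p = -681 + 6p gives p* = 121, q* = 45.
With the rebate, buyers effectively pay pb = ps − 32, where ps is the price sellers receive.
Demand in terms of ps becomes qd = 93.4 − 0.4(ps − 32) = 106.2 - 0.4ps. Setting this equal to supply: 106.2 - 0.4ps = -681 + 6ps, so ps = 123.
Buyers pay pb = 123 − 32 = 91; q' = -681 + 6·123 = 57.
The subsidy expands output by 57 − 45 = 12 past the efficient level; on those units the gap between marginal cost and willingness to pay runs from 0 up to 32.
DWL = ½ × 32 × 12 = 192.

Deadweight loss = €192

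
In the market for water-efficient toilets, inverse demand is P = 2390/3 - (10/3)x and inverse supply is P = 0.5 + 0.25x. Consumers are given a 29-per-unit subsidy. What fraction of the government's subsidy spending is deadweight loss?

Pre-subsidy: 2390/3 - (10/3)x = 0.5 + 0.25x gives x* = 9554/43 and P* = 2410/43.
With the rebate, buyers effectively pay Pb = Ps − 29, where Ps is the price sellers receive.
On the curves, Pb = 2390/3 - (10/3)x and Ps = 0.5 + 0.25x; the wedge Ps − Pb = 29 gives 0.5 + 0.25x − (2390/3 - (10/3)x) = 29, so x' = 9902/43.
Then Pb = 2390/3 − (10/3)·(9902/43) = 1250/43 and Ps = 0.5 + 0.25·(9902/43) = 2497/43.
ΔCS = ½(9554/43 + 9902/43)(2410/43 − 1250/43) = 11284480/1849; ΔPS = ½(9554/43 + 9902/43)(2497/43 − 2410/43) = 846336/1849.
Government spending = 29 × 9902/43 = 287158/43.
DWL = ½ × 29 × (9902/43 − 9554/43) = 5046/43; fraction = (5046/43) / (287158/43) = 87/4951.

DWL / government spending = 87/4951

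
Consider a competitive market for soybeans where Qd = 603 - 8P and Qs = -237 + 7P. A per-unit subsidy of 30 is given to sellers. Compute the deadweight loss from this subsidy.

Pre-subsidy: 603 - 8P = -237 + 7P gives P* = 56, Q* = 155.
With the subsidy, sellers receive Ps = Pb + 30 for each unit, where Pb is the price buyers pay.
Supply in terms of Pb becomes Qs = -237 + 7(Pb + 30) = -27 + 7Pb. Setting this equal to demand: 603 - 8Pb = -27 + 7Pb, so Pb = 42.
Sellers receive Ps = 42 + 30 = 72; Q' = 603 − 8·42 = 267.
The subsidy expands output by 267 − 155 = 112 past the efficient level; on those units the gap between marginal cost and willingness to pay runs from 0 up to 30.
DWL = ½ × 30 × 112 = 1680.

Deadweight loss = 1680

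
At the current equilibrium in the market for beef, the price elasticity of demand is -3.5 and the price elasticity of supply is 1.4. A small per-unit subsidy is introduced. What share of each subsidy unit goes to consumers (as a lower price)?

For a small subsidy around the equilibrium, the benefit split depends on the relative slopes, which at a point are proportional to the elasticities.
Buyer share = εs/(εs + |εd|) = 1.4/(1.4 + 3.5) = 2/7; seller share = |εd|/(εs + |εd|) = 5/7.

Consumer share = 2/7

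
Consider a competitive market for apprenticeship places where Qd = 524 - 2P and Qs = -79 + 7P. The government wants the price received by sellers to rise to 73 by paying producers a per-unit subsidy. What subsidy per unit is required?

Required subsidy s = 27 per unit

At a seller price of 73, quantity supplied is -79 + 7·73 = 432.
Buyers absorb 432 only when they pay Pb with 524 − 2·Pb = 432, i.e. Pb = 46.
s = Ps − Pb = 73 − 46 = 27.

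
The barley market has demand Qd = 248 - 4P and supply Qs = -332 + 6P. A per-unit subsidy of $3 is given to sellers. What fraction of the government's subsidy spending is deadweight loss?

DWL / government spending = 9/58

Pre-subsidy: 248 - 4P = -332 + 6P gives P* = 58, Q* = 16.
With the subsidy, sellers receive Ps = Pb + 3 for each unit, where Pb is the price buyers pay.
Supply in terms of Pb becomes Qs = -332 + 6(Pb + 3) = -314 + 6Pb. Setting this equal to demand: 248 - 4Pb = -314 + 6Pb, so Pb = 56.2.
Sellers receive Ps = 56.2 + 3 = 59.2; Q' = 248 − 4·56.2 = 23.2.
ΔCS = ½(16 + 23.2)(58 − 56.2) = 35.28; ΔPS = ½(16 + 23.2)(59.2 − 58) = 23.52.
Government spending = 3 × 23.2 = 69.6.
DWL = ½ × 3 × (23.2 − 16) = 10.8; fraction = 10.8 / 69.6 = 9/58.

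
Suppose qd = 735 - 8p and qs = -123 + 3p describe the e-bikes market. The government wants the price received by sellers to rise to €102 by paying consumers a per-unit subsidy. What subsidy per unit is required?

Required subsidy s = €33 per unit

At a seller price of 102, quantity supplied is -123 + 3·102 = 183.
Buyers absorb 183 only when they pay pb with 735 − 8·pb = 183, i.e. pb = 69.
s = ps − pb = 102 − 69 = 33.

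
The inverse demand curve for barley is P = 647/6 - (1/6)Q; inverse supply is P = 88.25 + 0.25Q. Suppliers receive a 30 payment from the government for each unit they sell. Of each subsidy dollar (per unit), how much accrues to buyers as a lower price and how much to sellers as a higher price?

Buyers gain 12 per unit; sellers gain 18 per unit

Pre-subsidy: 647/6 - (1/6)Q = 88.25 + 0.25Q gives Q* = 47 and P* = 100.
With the subsidy, sellers receive Ps = Pb + 30 for each unit, where Pb is the price buyers pay.
On the curves, Pb = 647/6 - (1/6)Q and Ps = 88.25 + 0.25Q; the wedge Ps − Pb = 30 gives 88.25 + 0.25Q − (647/6 - (1/6)Q) = 30, so Q' = 119.
Then Pb = 647/6 − (1/6)·119 = 88 and Ps = 88.25 + 0.25·119 = 118.
Buyers' price falls by P* − Pb = 100 − 88 = 12; sellers' price rises by Ps − P* = 118 − 100 = 18.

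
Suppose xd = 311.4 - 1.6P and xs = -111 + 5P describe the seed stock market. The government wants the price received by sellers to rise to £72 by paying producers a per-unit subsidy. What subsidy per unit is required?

At a seller price of 72, quantity supplied is -111 + 5·72 = 249.
Buyers absorb 249 only when they pay Pb with 311.4 − 1.6·Pb = 249, i.e. Pb = 39.
s = Ps − Pb = 72 − 39 = 33.

Required subsidy s = £33 per unit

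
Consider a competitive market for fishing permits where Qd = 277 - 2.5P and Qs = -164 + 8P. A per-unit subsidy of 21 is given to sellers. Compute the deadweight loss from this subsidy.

Deadweight loss = 420

Pre-subsidy: 277 - 2.5P = -164 + 8P gives P* = 42, Q* = 172.
With the subsidy, sellers receive Ps = Pb + 21 for each unit, where Pb is the price buyers pay.
Supply in terms of Pb becomes Qs = -164 + 8(Pb + 21) = 4 + 8Pb. Setting this equal to demand: 277 - 2.5Pb = 4 + 8Pb, so Pb = 26.
Sellers receive Ps = 26 + 21 = 47; Q' = 277 − 2.5·26 = 212.
The subsidy expands output by 212 − 172 = 40 past the efficient level; on those units the gap between marginal cost and willingness to pay runs from 0 up to 21.
DWL = ½ × 21 × 40 = 420.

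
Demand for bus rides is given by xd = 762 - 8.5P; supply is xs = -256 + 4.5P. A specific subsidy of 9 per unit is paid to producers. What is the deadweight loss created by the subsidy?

Pre-subsidy: 762 - 8.5P = -256 + 4.5P gives P* = 1018/13, x* = 1253/13.
With the subsidy, sellers receive Ps = Pb + 9 for each unit, where Pb is the price buyers pay.
Supply in terms of Pb becomes xs = -256 + 4.5(Pb + 9) = -215.5 + 4.5Pb. Setting this equal to demand: 762 - 8.5Pb = -215.5 + 4.5Pb, so Pb = 1955/26.
Sellers receive Ps = 1955/26 + 9 = 2189/26; x' = 762 − 8.5·(1955/26) = 6389/52.
The subsidy expands output by 6389/52 − 1253/13 = 1377/52 past the efficient level; on those units the gap between marginal cost and willingness to pay runs from 0 up to 9.
DWL = ½ × 9 × 1377/52 = 12393/104.

Deadweight loss = 12393/104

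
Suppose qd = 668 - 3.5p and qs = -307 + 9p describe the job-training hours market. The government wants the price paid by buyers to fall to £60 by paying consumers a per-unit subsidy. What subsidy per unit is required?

At a buyer price of 60, quantity demanded is 668 − 3.5·60 = 458.
Sellers supply 458 only when they receive ps with -307 + 9·ps = 458, i.e. ps = 85.
s = ps − pb = 85 − 60 = 25.

Required subsidy s = £25 per unit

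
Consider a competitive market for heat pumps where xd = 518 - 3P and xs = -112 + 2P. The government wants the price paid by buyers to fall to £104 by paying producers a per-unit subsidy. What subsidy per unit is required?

At a buyer price of 104, quantity demanded is 518 − 3·104 = 206.
Sellers supply 206 only when they receive Ps with -112 + 2·Ps = 206, i.e. Ps = 159.
s = Ps − Pb = 159 − 104 = 55.

Required subsidy s = £55 per unit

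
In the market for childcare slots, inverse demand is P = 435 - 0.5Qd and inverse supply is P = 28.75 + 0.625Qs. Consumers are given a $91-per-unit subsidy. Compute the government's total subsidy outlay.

Pre-subsidy: 435 - 0.5Q = 28.75 + 0.625Q gives Q* = 3250/9 and P* = 2290/9.
With the rebate, buyers effectively pay Pb = Ps − 91, where Ps is the price sellers receive.
On the curves, Pb = 435 - 0.5Q and Ps = 28.75 + 0.625Q; the wedge Ps − Pb = 91 gives 28.75 + 0.625Q − (435 - 0.5Q) = 91, so Q' = 442.
Then Pb = 435 − 0.5·442 = 214 and Ps = 28.75 + 0.625·442 = 305.
Government outlay = subsidy × quantity = 91 × 442 = 40222.

Government cost = $40222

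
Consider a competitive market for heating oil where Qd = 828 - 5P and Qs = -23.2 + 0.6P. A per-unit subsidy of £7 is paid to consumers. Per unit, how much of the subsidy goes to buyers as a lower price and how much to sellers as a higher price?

Pre-subsidy: 828 - 5P = -23.2 + 0.6P gives P* = 152, Q* = 68.
With the rebate, buyers effectively pay Pb = Ps − 7, where Ps is the price sellers receive.
Demand in terms of Ps becomes Qd = 828 − 5(Ps − 7) = 863 - 5Ps. Setting this equal to supply: 863 - 5Ps = -23.2 + 0.6Ps, so Ps = 158.25.
Buyers pay Pb = 158.25 − 7 = 151.25; Q' = -23.2 + 0.6·158.25 = 71.75.
Buyers' price falls by P* − Pb = 152 − 151.25 = 0.75; sellers' price rises by Ps − P* = 158.25 − 152 = 6.25.

Buyers gain £0.75 per unit; sellers gain £6.25 per unit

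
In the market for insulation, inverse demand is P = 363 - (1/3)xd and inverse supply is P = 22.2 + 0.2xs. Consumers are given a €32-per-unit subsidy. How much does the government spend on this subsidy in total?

Pre-subsidy: 363 - (1/3)x = 22.2 + 0.2x gives x* = 639 and P* = 150.
With the rebate, buyers effectively pay Pb = Ps − 32, where Ps is the price sellers receive.
On the curves, Pb = 363 - (1/3)x and Ps = 22.2 + 0.2x; the wedge Ps − Pb = 32 gives 22.2 + 0.2x − (363 - (1/3)x) = 32, so x' = 699.
Then Pb = 363 − (1/3)·699 = 130 and Ps = 22.2 + 0.2·699 = 162.
Government outlay = subsidy × quantity = 32 × 699 = 22368.

Government cost = €22368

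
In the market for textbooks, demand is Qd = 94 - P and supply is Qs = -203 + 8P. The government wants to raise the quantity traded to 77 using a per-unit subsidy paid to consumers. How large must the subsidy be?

At Q = 77, invert demand for the buyer price: Pb = (94 − 77)/1 = 17; invert supply for the seller price: Ps = (77 − (-203))/8 = 35.
The subsidy must fill the gap: s = Ps − Pb = 35 − 17 = 18.

Required subsidy s = 18 per unit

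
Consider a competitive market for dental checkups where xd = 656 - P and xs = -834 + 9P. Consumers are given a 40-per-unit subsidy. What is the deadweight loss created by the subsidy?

Deadweight loss = 720

Pre-subsidy: 656 - P = -834 + 9P gives P* = 149, x* = 507.
With the rebate, buyers effectively pay Pb = Ps − 40, where Ps is the price sellers receive.
Demand in terms of Ps becomes xd = 656 − 1(Ps − 40) = 696 - Ps. Setting this equal to supply: 696 - Ps = -834 + 9Ps, so Ps = 153.
Buyers pay Pb = 153 − 40 = 113; x' = -834 + 9·153 = 543.
The subsidy expands output by 543 − 507 = 36 past the efficient level; on those units the gap between marginal cost and willingness to pay runs from 0 up to 40.
DWL = ½ × 40 × 36 = 720.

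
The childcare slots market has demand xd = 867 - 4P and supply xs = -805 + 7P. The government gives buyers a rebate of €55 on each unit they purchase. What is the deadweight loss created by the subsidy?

Pre-subsidy: 867 - 4P = -805 + 7P gives P* = 152, x* = 259.
With the rebate, buyers effectively pay Pb = Ps − 55, where Ps is the price sellers receive.
Demand in terms of Ps becomes xd = 867 − 4(Ps − 55) = 1087 - 4Ps. Setting this equal to supply: 1087 - 4Ps = -805 + 7Ps, so Ps = 172.
Buyers pay Pb = 172 − 55 = 117; x' = -805 + 7·172 = 399.
The subsidy expands output by 399 − 259 = 140 past the efficient level; on those units the gap between marginal cost and willingness to pay runs from 0 up to 55.
DWL = ½ × 55 × 140 = 3850.

Deadweight loss = €3850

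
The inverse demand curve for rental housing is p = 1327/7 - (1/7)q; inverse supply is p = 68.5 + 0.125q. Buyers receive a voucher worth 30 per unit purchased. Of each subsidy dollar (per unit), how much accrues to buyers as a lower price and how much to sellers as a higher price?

Pre-subsidy: 1327/7 - (1/7)q = 68.5 + 0.125q gives q* = 452 and p* = 125.
With the rebate, buyers effectively pay pb = ps − 30, where ps is the price sellers receive.
On the curves, pb = 1327/7 - (1/7)q and ps = 68.5 + 0.125q; the wedge ps − pb = 30 gives 68.5 + 0.125q − (1327/7 - (1/7)q) = 30, so q' = 564.
Then pb = 1327/7 − (1/7)·564 = 109 and ps = 68.5 + 0.125·564 = 139.
Buyers' price falls by p* − pb = 125 − 109 = 16; sellers' price rises by ps − p* = 139 − 125 = 14.

Buyers gain 16 per unit; sellers gain 14 per unit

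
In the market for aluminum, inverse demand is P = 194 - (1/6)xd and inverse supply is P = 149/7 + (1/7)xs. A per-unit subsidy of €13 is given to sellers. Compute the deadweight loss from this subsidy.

Deadweight loss = €273

Pre-subsidy: 194 - (1/6)x = 149/7 + (1/7)x gives x* = 558 and P* = 101.
With the subsidy, sellers receive Ps = Pb + 13 for each unit, where Pb is the price buyers pay.
On the curves, Pb = 194 - (1/6)x and Ps = 149/7 + (1/7)x; the wedge Ps − Pb = 13 gives 149/7 + (1/7)x − (194 - (1/6)x) = 13, so x' = 600.
Then Pb = 194 − (1/6)·600 = 94 and Ps = 149/7 + (1/7)·600 = 107.
The subsidy expands output by 600 − 558 = 42 past the efficient level; on those units the gap between marginal cost and willingness to pay runs from 0 up to 13.
DWL = ½ × 13 × 42 = 273.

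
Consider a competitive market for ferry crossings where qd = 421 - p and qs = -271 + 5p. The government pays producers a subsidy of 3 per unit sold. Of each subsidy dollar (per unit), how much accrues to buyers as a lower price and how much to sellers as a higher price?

Buyers gain 2.5 per unit; sellers gain 0.5 per unit

Pre-subsidy: 421 - p = -271 + 5p gives p* = 346/3, q* = 917/3.
With the subsidy, sellers receive ps = pb + 3 for each unit, where pb is the price buyers pay.
Supply in terms of pb becomes qs = -271 + 5(pb + 3) = -256 + 5pb. Setting this equal to demand: 421 - pb = -256 + 5pb, so pb = 677/6.
Sellers receive ps = 677/6 + 3 = 695/6; q' = 421 − 1·(677/6) = 1849/6.
Buyers' price falls by p* − pb = 346/3 − 677/6 = 2.5; sellers' price rises by ps − p* = 695/6 − 346/3 = 0.5.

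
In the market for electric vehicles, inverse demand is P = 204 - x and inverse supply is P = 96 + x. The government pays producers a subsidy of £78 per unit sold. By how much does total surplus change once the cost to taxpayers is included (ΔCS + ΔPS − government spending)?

Net change in total surplus = -£1521

Pre-subsidy: 204 - x = 96 + x gives x* = 54 and P* = 150.
With the subsidy, sellers receive Ps = Pb + 78 for each unit, where Pb is the price buyers pay.
On the curves, Pb = 204 - x and Ps = 96 + x; the wedge Ps − Pb = 78 gives 96 + x − (204 - x) = 78, so x' = 93.
Then Pb = 204 − 1·93 = 111 and Ps = 96 + 1·93 = 189.
ΔCS = ½(54 + 93)(150 − 111) = 2866.5; ΔPS = ½(54 + 93)(189 − 150) = 2866.5.
Government spending = 78 × 93 = 7254.
Net change = 2866.5 + 2866.5 − 7254 = -1521. The loss equals the DWL triangle ½·78·39.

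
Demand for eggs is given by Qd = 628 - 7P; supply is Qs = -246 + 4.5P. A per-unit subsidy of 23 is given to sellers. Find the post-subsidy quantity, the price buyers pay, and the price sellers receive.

Pre-subsidy: 628 - 7P = -246 + 4.5P gives P* = 76, Q* = 96.
With the subsidy, sellers receive Ps = Pb + 23 for each unit, where Pb is the price buyers pay.
Supply in terms of Pb becomes Qs = -246 + 4.5(Pb + 23) = -142.5 + 4.5Pb. Setting this equal to demand: 628 - 7Pb = -142.5 + 4.5Pb, so Pb = 67.
Sellers receive Ps = 67 + 23 = 90; Q' = 628 − 7·67 = 159.

Q' = 159; buyers pay 67; sellers receive 90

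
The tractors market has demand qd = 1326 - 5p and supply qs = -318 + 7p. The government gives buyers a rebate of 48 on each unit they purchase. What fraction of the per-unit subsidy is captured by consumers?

Pre-subsidy: 1326 - 5p = -318 + 7p gives p* = 137, q* = 641.
With the rebate, buyers effectively pay pb = ps − 48, where ps is the price sellers receive.
Demand in terms of ps becomes qd = 1326 − 5(ps − 48) = 1566 - 5ps. Setting this equal to supply: 1566 - 5ps = -318 + 7ps, so ps = 157.
Buyers pay pb = 157 − 48 = 109; q' = -318 + 7·157 = 781.
Buyers' price falls by p* − pb = 137 − 109 = 28; sellers' price rises by ps − p* = 157 − 137 = 20.
So consumers capture 28/48 = 7/12 of each unit of subsidy.

Consumer share = 7/12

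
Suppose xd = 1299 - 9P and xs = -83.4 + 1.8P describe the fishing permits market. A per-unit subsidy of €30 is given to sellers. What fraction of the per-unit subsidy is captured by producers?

Producer share = 5/6

Pre-subsidy: 1299 - 9P = -83.4 + 1.8P gives P* = 128, x* = 147.
With the subsidy, sellers receive Ps = Pb + 30 for each unit, where Pb is the price buyers pay.
Supply in terms of Pb becomes xs = -83.4 + 1.8(Pb + 30) = -29.4 + 1.8Pb. Setting this equal to demand: 1299 - 9Pb = -29.4 + 1.8Pb, so Pb = 123.
Sellers receive Ps = 123 + 30 = 153; x' = 1299 − 9·123 = 192.
Buyers' price falls by P* − Pb = 128 − 123 = 5; sellers' price rises by Ps − P* = 153 − 128 = 25.
So producers capture 25/30 = 5/6 of each unit of subsidy.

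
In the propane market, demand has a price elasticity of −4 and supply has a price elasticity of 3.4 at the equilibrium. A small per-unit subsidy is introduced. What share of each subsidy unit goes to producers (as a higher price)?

For a small subsidy around the equilibrium, the benefit split depends on the relative slopes, which at a point are proportional to the elasticities.
Buyer share = εs/(εs + |εd|) = 3.4/(3.4 + 4) = 17/37; seller share = |εd|/(εs + |εd|) = 20/37.
So producers capture 20/37 of the subsidy.

Producer share = 20/37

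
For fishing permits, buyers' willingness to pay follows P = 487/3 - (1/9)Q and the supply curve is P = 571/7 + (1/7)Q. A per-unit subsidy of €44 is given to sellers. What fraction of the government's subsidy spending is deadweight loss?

DWL / government spending = 231/1310

Pre-subsidy: 487/3 - (1/9)Q = 571/7 + (1/7)Q gives Q* = 318 and P* = 127.
With the subsidy, sellers receive Ps = Pb + 44 for each unit, where Pb is the price buyers pay.
On the curves, Pb = 487/3 - (1/9)Q and Ps = 571/7 + (1/7)Q; the wedge Ps − Pb = 44 gives 571/7 + (1/7)Q − (487/3 - (1/9)Q) = 44, so Q' = 491.25.
Then Pb = 487/3 − (1/9)·491.25 = 107.75 and Ps = 571/7 + (1/7)·491.25 = 151.75.
ΔCS = ½(318 + 491.25)(127 − 107.75) = 7789.03125; ΔPS = ½(318 + 491.25)(151.75 − 127) = 10014.46875.
Government spending = 44 × 491.25 = 21615.
DWL = ½ × 44 × (491.25 − 318) = 3811.5; fraction = 3811.5 / 21615 = 231/1310.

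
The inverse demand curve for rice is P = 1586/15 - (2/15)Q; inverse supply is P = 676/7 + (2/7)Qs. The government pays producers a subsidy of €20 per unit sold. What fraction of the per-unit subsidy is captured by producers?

Producer share = 15/22

Pre-subsidy: 1586/15 - (2/15)Q = 676/7 + (2/7)Q gives Q* = 481/22 and P* = 1131/11.
With the subsidy, sellers receive Ps = Pb + 20 for each unit, where Pb is the price buyers pay.
On the curves, Pb = 1586/15 - (2/15)Q and Ps = 676/7 + (2/7)Q; the wedge Ps − Pb = 20 gives 676/7 + (2/7)Q − (1586/15 - (2/15)Q) = 20, so Q' = 1531/22.
Then Pb = 1586/15 − (2/15)·(1531/22) = 1061/11 and Ps = 676/7 + (2/7)·(1531/22) = 1281/11.
Buyers' price falls by P* − Pb = 1131/11 − 1061/11 = 70/11; sellers' price rises by Ps − P* = 1281/11 − 1131/11 = 150/11.
So producers capture (150/11)/20 = 15/22 of each unit of subsidy.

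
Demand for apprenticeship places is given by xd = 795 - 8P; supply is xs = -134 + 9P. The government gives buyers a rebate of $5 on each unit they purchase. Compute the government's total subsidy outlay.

Pre-subsidy: 795 - 8P = -134 + 9P gives P* = 929/17, x* = 6083/17.
With the rebate, buyers effectively pay Pb = Ps − 5, where Ps is the price sellers receive.
Demand in terms of Ps becomes xd = 795 − 8(Ps − 5) = 835 - 8Ps. Setting this equal to supply: 835 - 8Ps = -134 + 9Ps, so Ps = 57.
Buyers pay Pb = 57 − 5 = 52; x' = -134 + 9·57 = 379.
Government outlay = subsidy × quantity = 5 × 379 = 1895.

Government cost = $1895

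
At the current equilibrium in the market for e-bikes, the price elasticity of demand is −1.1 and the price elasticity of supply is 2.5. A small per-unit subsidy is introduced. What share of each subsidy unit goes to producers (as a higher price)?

Producer share = 11/36

For a small subsidy around the equilibrium, the benefit split depends on the relative slopes, which at a point are proportional to the elasticities.
Buyer share = εs/(εs + |εd|) = 2.5/(2.5 + 1.1) = 25/36; seller share = |εd|/(εs + |εd|) = 11/36.
So producers capture 11/36 of the subsidy.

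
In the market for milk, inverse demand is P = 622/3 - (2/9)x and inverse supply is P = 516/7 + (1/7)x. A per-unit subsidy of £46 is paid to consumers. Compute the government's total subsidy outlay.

Government cost = £22632

Pre-subsidy: 622/3 - (2/9)x = 516/7 + (1/7)x gives x* = 366 and P* = 126.
With the rebate, buyers effectively pay Pb = Ps − 46, where Ps is the price sellers receive.
On the curves, Pb = 622/3 - (2/9)x and Ps = 516/7 + (1/7)x; the wedge Ps − Pb = 46 gives 516/7 + (1/7)x − (622/3 - (2/9)x) = 46, so x' = 492.
Then Pb = 622/3 − (2/9)·492 = 98 and Ps = 516/7 + (1/7)·492 = 144.
Government outlay = subsidy × quantity = 46 × 492 = 22632.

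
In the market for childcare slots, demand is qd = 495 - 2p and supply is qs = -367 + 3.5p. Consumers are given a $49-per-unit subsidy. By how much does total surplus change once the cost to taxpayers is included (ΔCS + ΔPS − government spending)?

Pre-subsidy: 495 - 2p = -367 + 3.5p gives p* = 1724/11, q* = 1997/11.
With the rebate, buyers effectively pay pb = ps − 49, where ps is the price sellers receive.
Demand in terms of ps becomes qd = 495 − 2(ps − 49) = 593 - 2ps. Setting this equal to supply: 593 - 2ps = -367 + 3.5ps, so ps = 1920/11.
Buyers pay pb = 1920/11 − 49 = 1381/11; q' = -367 + 3.5·(1920/11) = 2683/11.
ΔCS = ½(1997/11 + 2683/11)(1724/11 − 1381/11) = 802620/121; ΔPS = ½(1997/11 + 2683/11)(1920/11 − 1724/11) = 458640/121.
Government spending = 49 × 2683/11 = 131467/11.
Net change = 802620/121 + 458640/121 − 131467/11 = -16807/11. The loss equals the DWL triangle ½·49·686/11.

Net change in total surplus = -16807/11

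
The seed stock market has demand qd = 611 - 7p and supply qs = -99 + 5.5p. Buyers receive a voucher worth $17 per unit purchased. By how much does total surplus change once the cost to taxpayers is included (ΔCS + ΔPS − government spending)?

Pre-subsidy: 611 - 7p = -99 + 5.5p gives p* = 56.8, q* = 213.4.
With the rebate, buyers effectively pay pb = ps − 17, where ps is the price sellers receive.
Demand in terms of ps becomes qd = 611 − 7(ps − 17) = 730 - 7ps. Setting this equal to supply: 730 - 7ps = -99 + 5.5ps, so ps = 66.32.
Buyers pay pb = 66.32 − 17 = 49.32; q' = -99 + 5.5·66.32 = 265.76.
ΔCS = ½(213.4 + 265.76)(56.8 − 49.32) = 1792.0584; ΔPS = ½(213.4 + 265.76)(66.32 − 56.8) = 2280.8016.
Government spending = 17 × 265.76 = 4517.92.
Net change = 1792.0584 + 2280.8016 − 4517.92 = -445.06. The loss equals the DWL triangle ½·17·52.36.

Net change in total surplus = -$445.06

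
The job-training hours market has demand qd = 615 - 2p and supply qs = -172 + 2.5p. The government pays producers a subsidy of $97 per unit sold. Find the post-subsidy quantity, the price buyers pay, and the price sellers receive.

Pre-subsidy: 615 - 2p = -172 + 2.5p gives p* = 1574/9, q* = 2387/9.
With the subsidy, sellers receive ps = pb + 97 for each unit, where pb is the price buyers pay.
Supply in terms of pb becomes qs = -172 + 2.5(pb + 97) = 70.5 + 2.5pb. Setting this equal to demand: 615 - 2pb = 70.5 + 2.5pb, so pb = 121.
Sellers receive ps = 121 + 97 = 218; q' = 615 − 2·121 = 373.

q' = 373; buyers pay $121; sellers receive $218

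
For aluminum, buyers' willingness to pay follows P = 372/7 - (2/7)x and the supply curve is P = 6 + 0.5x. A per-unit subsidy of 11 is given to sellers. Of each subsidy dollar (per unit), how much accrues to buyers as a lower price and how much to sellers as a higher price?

Pre-subsidy: 372/7 - (2/7)x = 6 + 0.5x gives x* = 60 and P* = 36.
With the subsidy, sellers receive Ps = Pb + 11 for each unit, where Pb is the price buyers pay.
On the curves, Pb = 372/7 - (2/7)x and Ps = 6 + 0.5x; the wedge Ps − Pb = 11 gives 6 + 0.5x − (372/7 - (2/7)x) = 11, so x' = 74.
Then Pb = 372/7 − (2/7)·74 = 32 and Ps = 6 + 0.5·74 = 43.
Buyers' price falls by P* − Pb = 36 − 32 = 4; sellers' price rises by Ps − P* = 43 − 36 = 7.

Buyers gain 4 per unit; sellers gain 7 per unit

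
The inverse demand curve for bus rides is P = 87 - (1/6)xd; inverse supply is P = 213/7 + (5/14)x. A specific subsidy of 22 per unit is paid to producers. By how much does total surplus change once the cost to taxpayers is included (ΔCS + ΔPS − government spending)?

Pre-subsidy: 87 - (1/6)x = 213/7 + (5/14)x gives x* = 108 and P* = 69.
With the subsidy, sellers receive Ps = Pb + 22 for each unit, where Pb is the price buyers pay.
On the curves, Pb = 87 - (1/6)x and Ps = 213/7 + (5/14)x; the wedge Ps − Pb = 22 gives 213/7 + (5/14)x − (87 - (1/6)x) = 22, so x' = 150.
Then Pb = 87 − (1/6)·150 = 62 and Ps = 213/7 + (5/14)·150 = 84.
ΔCS = ½(108 + 150)(69 − 62) = 903; ΔPS = ½(108 + 150)(84 − 69) = 1935.
Government spending = 22 × 150 = 3300.
Net change = 903 + 1935 − 3300 = -462. The loss equals the DWL triangle ½·22·42.

Net change in total surplus = -462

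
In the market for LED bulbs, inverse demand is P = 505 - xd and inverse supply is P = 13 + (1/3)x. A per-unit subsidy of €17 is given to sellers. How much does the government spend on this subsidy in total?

Pre-subsidy: 505 - x = 13 + (1/3)x gives x* = 369 and P* = 136.
With the subsidy, sellers receive Ps = Pb + 17 for each unit, where Pb is the price buyers pay.
On the curves, Pb = 505 - x and Ps = 13 + (1/3)x; the wedge Ps − Pb = 17 gives 13 + (1/3)x − (505 - x) = 17, so x' = 381.75.
Then Pb = 505 − 1·381.75 = 123.25 and Ps = 13 + (1/3)·381.75 = 140.25.
Government outlay = subsidy × quantity = 17 × 381.75 = 6489.75.

Government cost = €6489.75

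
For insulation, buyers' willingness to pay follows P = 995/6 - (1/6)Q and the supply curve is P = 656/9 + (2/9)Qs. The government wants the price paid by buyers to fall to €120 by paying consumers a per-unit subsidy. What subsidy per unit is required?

Required subsidy s = €14 per unit

At a buyer price of 120, quantity demanded is 995 − 6·120 = 275.
Sellers supply 275 only when they receive Ps = 656/9 + (2/9)·275 = 134.
s = Ps − Pb = 134 − 120 = 14.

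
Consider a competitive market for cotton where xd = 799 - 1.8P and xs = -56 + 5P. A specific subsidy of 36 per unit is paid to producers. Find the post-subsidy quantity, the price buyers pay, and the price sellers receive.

x' = 21091/34; buyers pay 3375/34; sellers receive 4599/34

Pre-subsidy: 799 - 1.8P = -56 + 5P gives P* = 4275/34, x* = 19471/34.
With the subsidy, sellers receive Ps = Pb + 36 for each unit, where Pb is the price buyers pay.
Supply in terms of Pb becomes xs = -56 + 5(Pb + 36) = 124 + 5Pb. Setting this equal to demand: 799 - 1.8Pb = 124 + 5Pb, so Pb = 3375/34.
Sellers receive Ps = 3375/34 + 36 = 4599/34; x' = 799 − 1.8·(3375/34) = 21091/34.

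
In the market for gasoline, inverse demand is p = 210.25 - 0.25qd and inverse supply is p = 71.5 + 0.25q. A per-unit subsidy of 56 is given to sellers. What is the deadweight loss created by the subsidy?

Deadweight loss = 3136

Pre-subsidy: 210.25 - 0.25q = 71.5 + 0.25q gives q* = 277.5 and p* = 140.875.
With the subsidy, sellers receive ps = pb + 56 for each unit, where pb is the price buyers pay.
On the curves, pb = 210.25 - 0.25q and ps = 71.5 + 0.25q; the wedge ps − pb = 56 gives 71.5 + 0.25q − (210.25 - 0.25q) = 56, so q' = 389.5.
Then pb = 210.25 − 0.25·389.5 = 112.875 and ps = 71.5 + 0.25·389.5 = 168.875.
The subsidy expands output by 389.5 − 277.5 = 112 past the efficient level; on those units the gap between marginal cost and willingness to pay runs from 0 up to 56.
DWL = ½ × 56 × 112 = 3136.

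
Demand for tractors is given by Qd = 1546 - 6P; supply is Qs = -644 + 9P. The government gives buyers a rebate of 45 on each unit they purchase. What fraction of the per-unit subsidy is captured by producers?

Producer share = 0.4

Pre-subsidy: 1546 - 6P = -644 + 9P gives P* = 146, Q* = 670.
With the rebate, buyers effectively pay Pb = Ps − 45, where Ps is the price sellers receive.
Demand in terms of Ps becomes Qd = 1546 − 6(Ps − 45) = 1816 - 6Ps. Setting this equal to supply: 1816 - 6Ps = -644 + 9Ps, so Ps = 164.
Buyers pay Pb = 164 − 45 = 119; Q' = -644 + 9·164 = 832.
Buyers' price falls by P* − Pb = 146 − 119 = 27; sellers' price rises by Ps − P* = 164 − 146 = 18.
So producers capture 18/45 = 0.4 of each unit of subsidy.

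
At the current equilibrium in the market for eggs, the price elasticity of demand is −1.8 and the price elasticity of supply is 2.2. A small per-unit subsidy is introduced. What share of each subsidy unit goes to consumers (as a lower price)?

For a small subsidy around the equilibrium, the benefit split depends on the relative slopes, which at a point are proportional to the elasticities.
Buyer share = εs/(εs + |εd|) = 2.2/(2.2 + 1.8) = 0.55; seller share = |εd|/(εs + |εd|) = 0.45.

Consumer share = 0.55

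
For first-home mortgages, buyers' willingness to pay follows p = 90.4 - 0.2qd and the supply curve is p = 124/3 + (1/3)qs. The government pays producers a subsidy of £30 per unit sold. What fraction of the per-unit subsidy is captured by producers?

Pre-subsidy: 90.4 - 0.2q = 124/3 + (1/3)q gives q* = 92 and p* = 72.
With the subsidy, sellers receive ps = pb + 30 for each unit, where pb is the price buyers pay.
On the curves, pb = 90.4 - 0.2q and ps = 124/3 + (1/3)q; the wedge ps − pb = 30 gives 124/3 + (1/3)q − (90.4 - 0.2q) = 30, so q' = 148.25.
Then pb = 90.4 − 0.2·148.25 = 60.75 and ps = 124/3 + (1/3)·148.25 = 90.75.
Buyers' price falls by p* − pb = 72 − 60.75 = 11.25; sellers' price rises by ps − p* = 90.75 − 72 = 18.75.
So producers capture 18.75/30 = 0.625 of each unit of subsidy.

Producer share = 0.625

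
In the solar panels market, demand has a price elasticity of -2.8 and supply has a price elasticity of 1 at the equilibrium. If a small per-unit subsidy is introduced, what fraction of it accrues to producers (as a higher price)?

For a small subsidy around the equilibrium, the benefit split depends on the relative slopes, which at a point are proportional to the elasticities.
Buyer share = εs/(εs + |εd|) = 1/(1 + 2.8) = 5/19; seller share = |εd|/(εs + |εd|) = 14/19.
So producers capture 14/19 of the subsidy.

Producer share = 14/19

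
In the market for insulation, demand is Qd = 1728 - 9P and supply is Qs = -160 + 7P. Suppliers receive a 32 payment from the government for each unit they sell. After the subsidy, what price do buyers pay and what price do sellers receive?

Pre-subsidy: 1728 - 9P = -160 + 7P gives P* = 118, Q* = 666.
With the subsidy, sellers receive Ps = Pb + 32 for each unit, where Pb is the price buyers pay.
Supply in terms of Pb becomes Qs = -160 + 7(Pb + 32) = 64 + 7Pb. Setting this equal to demand: 1728 - 9Pb = 64 + 7Pb, so Pb = 104.
Sellers receive Ps = 104 + 32 = 136; Q' = 1728 − 9·104 = 792.

Buyers pay 104; sellers receive 136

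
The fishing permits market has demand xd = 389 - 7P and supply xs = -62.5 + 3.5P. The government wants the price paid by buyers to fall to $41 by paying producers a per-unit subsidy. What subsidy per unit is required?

At a buyer price of 41, quantity demanded is 389 − 7·41 = 102.
Sellers supply 102 only when they receive Ps with -62.5 + 3.5·Ps = 102, i.e. Ps = 47.
s = Ps − Pb = 47 − 41 = 6.

Required subsidy s = $6 per unit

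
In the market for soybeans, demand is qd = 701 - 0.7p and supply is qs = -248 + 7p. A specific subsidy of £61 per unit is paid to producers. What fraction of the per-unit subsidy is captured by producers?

Pre-subsidy: 701 - 0.7p = -248 + 7p gives p* = 9490/77, q* = 6762/11.
With the subsidy, sellers receive ps = pb + 61 for each unit, where pb is the price buyers pay.
Supply in terms of pb becomes qs = -248 + 7(pb + 61) = 179 + 7pb. Setting this equal to demand: 701 - 0.7pb = 179 + 7pb, so pb = 5220/77.
Sellers receive ps = 5220/77 + 61 = 9917/77; q' = 701 − 0.7·(5220/77) = 7189/11.
Buyers' price falls by p* − pb = 9490/77 − 5220/77 = 610/11; sellers' price rises by ps − p* = 9917/77 − 9490/77 = 61/11.
So producers capture (61/11)/61 = 1/11 of each unit of subsidy.

Producer share = 1/11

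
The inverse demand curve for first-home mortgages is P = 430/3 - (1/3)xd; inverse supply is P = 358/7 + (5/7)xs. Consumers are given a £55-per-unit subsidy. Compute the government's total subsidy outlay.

Pre-subsidy: 430/3 - (1/3)x = 358/7 + (5/7)x gives x* = 88 and P* = 114.
With the rebate, buyers effectively pay Pb = Ps − 55, where Ps is the price sellers receive.
On the curves, Pb = 430/3 - (1/3)x and Ps = 358/7 + (5/7)x; the wedge Ps − Pb = 55 gives 358/7 + (5/7)x − (430/3 - (1/3)x) = 55, so x' = 140.5.
Then Pb = 430/3 − (1/3)·140.5 = 96.5 and Ps = 358/7 + (5/7)·140.5 = 151.5.
Government outlay = subsidy × quantity = 55 × 140.5 = 7727.5.

Government cost = £7727.5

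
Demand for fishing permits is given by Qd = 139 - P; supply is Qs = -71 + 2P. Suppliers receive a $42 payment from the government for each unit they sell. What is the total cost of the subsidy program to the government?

Pre-subsidy: 139 - P = -71 + 2P gives P* = 70, Q* = 69.
With the subsidy, sellers receive Ps = Pb + 42 for each unit, where Pb is the price buyers pay.
Supply in terms of Pb becomes Qs = -71 + 2(Pb + 42) = 13 + 2Pb. Setting this equal to demand: 139 - Pb = 13 + 2Pb, so Pb = 42.
Sellers receive Ps = 42 + 42 = 84; Q' = 139 − 1·42 = 97.
Government outlay = subsidy × quantity = 42 × 97 = 4074.

Government cost = $4074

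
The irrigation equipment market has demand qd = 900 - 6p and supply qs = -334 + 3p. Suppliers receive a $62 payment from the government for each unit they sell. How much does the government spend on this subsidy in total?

Government cost = 37448/3

Pre-subsidy: 900 - 6p = -334 + 3p gives p* = 1234/9, q* = 232/3.
With the subsidy, sellers receive ps = pb + 62 for each unit, where pb is the price buyers pay.
Supply in terms of pb becomes qs = -334 + 3(pb + 62) = -148 + 3pb. Setting this equal to demand: 900 - 6pb = -148 + 3pb, so pb = 1048/9.
Sellers receive ps = 1048/9 + 62 = 1606/9; q' = 900 − 6·(1048/9) = 604/3.
Government outlay = subsidy × quantity = 62 × 604/3 = 37448/3.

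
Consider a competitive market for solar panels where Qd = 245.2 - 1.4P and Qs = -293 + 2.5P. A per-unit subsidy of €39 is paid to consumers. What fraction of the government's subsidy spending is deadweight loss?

Pre-subsidy: 245.2 - 1.4P = -293 + 2.5P gives P* = 138, Q* = 52.
With the rebate, buyers effectively pay Pb = Ps − 39, where Ps is the price sellers receive.
Demand in terms of Ps becomes Qd = 245.2 − 1.4(Ps − 39) = 299.8 - 1.4Ps. Setting this equal to supply: 299.8 - 1.4Ps = -293 + 2.5Ps, so Ps = 152.
Buyers pay Pb = 152 − 39 = 113; Q' = -293 + 2.5·152 = 87.
ΔCS = ½(52 + 87)(138 − 113) = 1737.5; ΔPS = ½(52 + 87)(152 − 138) = 973.
Government spending = 39 × 87 = 3393.
DWL = ½ × 39 × (87 − 52) = 682.5; fraction = 682.5 / 3393 = 35/174.

DWL / government spending = 35/174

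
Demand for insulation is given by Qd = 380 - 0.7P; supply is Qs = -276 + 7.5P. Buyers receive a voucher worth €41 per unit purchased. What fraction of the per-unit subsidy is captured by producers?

Producer share = 7/82

Pre-subsidy: 380 - 0.7P = -276 + 7.5P gives P* = 80, Q* = 324.
With the rebate, buyers effectively pay Pb = Ps − 41, where Ps is the price sellers receive.
Demand in terms of Ps becomes Qd = 380 − 0.7(Ps − 41) = 408.7 - 0.7Ps. Setting this equal to supply: 408.7 - 0.7Ps = -276 + 7.5Ps, so Ps = 83.5.
Buyers pay Pb = 83.5 − 41 = 42.5; Q' = -276 + 7.5·83.5 = 350.25.
Buyers' price falls by P* − Pb = 80 − 42.5 = 37.5; sellers' price rises by Ps − P* = 83.5 − 80 = 3.5.
So producers capture 3.5/41 = 7/82 of each unit of subsidy.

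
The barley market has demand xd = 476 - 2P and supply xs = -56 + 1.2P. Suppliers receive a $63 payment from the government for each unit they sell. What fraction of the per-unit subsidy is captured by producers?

Pre-subsidy: 476 - 2P = -56 + 1.2P gives P* = 166.25, x* = 143.5.
With the subsidy, sellers receive Ps = Pb + 63 for each unit, where Pb is the price buyers pay.
Supply in terms of Pb becomes xs = -56 + 1.2(Pb + 63) = 19.6 + 1.2Pb. Setting this equal to demand: 476 - 2Pb = 19.6 + 1.2Pb, so Pb = 142.625.
Sellers receive Ps = 142.625 + 63 = 205.625; x' = 476 − 2·142.625 = 190.75.
Buyers' price falls by P* − Pb = 166.25 − 142.625 = 23.625; sellers' price rises by Ps − P* = 205.625 − 166.25 = 39.375.
So producers capture 39.375/63 = 0.625 of each unit of subsidy.

Producer share = 0.625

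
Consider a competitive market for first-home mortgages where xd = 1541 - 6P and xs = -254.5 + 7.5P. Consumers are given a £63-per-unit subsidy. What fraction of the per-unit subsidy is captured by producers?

Pre-subsidy: 1541 - 6P = -254.5 + 7.5P gives P* = 133, x* = 743.
With the rebate, buyers effectively pay Pb = Ps − 63, where Ps is the price sellers receive.
Demand in terms of Ps becomes xd = 1541 − 6(Ps − 63) = 1919 - 6Ps. Setting this equal to supply: 1919 - 6Ps = -254.5 + 7.5Ps, so Ps = 161.
Buyers pay Pb = 161 − 63 = 98; x' = -254.5 + 7.5·161 = 953.
Buyers' price falls by P* − Pb = 133 − 98 = 35; sellers' price rises by Ps − P* = 161 − 133 = 28.
So producers capture 28/63 = 4/9 of each unit of subsidy.

Producer share = 4/9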